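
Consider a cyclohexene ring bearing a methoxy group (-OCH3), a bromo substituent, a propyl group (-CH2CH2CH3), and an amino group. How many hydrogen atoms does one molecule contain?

18

Atom tally by fragment:
  cyclohexene ring core → C:6 H:10
  (− 4 ring H displaced by substituents)
  + OCH3 → C:1 H:3 O:1
  + Br → Br:1
  + CH2CH2CH3 → C:3 H:7
  + NH2 → N:1 H:2
Element totals:
  C: 10
  H: 18
  Br: 1
  N: 1
  O: 1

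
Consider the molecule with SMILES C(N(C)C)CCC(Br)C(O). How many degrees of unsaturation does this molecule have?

Atom tally by fragment:
  (CH3)2NCH2 → C:3 H:8 N:1
  CH2 → C:1 H:2
  CH2 → C:1 H:2
  CH(Br) → C:1 H:1 Br:1
  CH2OH → C:1 H:3 O:1
Element totals:
  C: 7
  H: 16
  Br: 1
  N: 1
  O: 1
Molecular formula: C7H16BrNO.
DoU = (2C + 2 + N − H − X) / 2 = (2·7 + 2 + 1 − 16 − 1) / 2 = 0.

0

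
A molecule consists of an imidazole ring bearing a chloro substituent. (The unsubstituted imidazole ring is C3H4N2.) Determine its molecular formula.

Atom tally by fragment:
  imidazole ring core → C:3 H:4 N:2
  (− 1 ring H displaced by substituents)
  + Cl → Cl:1
Element totals:
  C: 3
  H: 3
  Cl: 1
  N: 2

C3H3ClN2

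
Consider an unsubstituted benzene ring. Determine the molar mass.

78.11 g/mol

Atom tally by fragment:
  benzene ring core → C:6 H:6
Element totals:
  C: 6
  H: 6
Molecular formula: C6H6.
  M = 6(12.011) + 6(1.008)
    = 72.066 + 6.048 = 78.114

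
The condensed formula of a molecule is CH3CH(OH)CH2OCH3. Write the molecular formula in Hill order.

Atom tally by fragment:
  CH3 → C:1 H:3
  CH(OH) → C:1 H:2 O:1
  CH2OCH3 → C:2 H:5 O:1
Element totals:
  C: 4
  H: 10
  O: 2

C4H10O2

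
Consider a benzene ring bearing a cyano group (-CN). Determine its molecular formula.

C7H5N

Atom tally by fragment:
  benzene ring core → C:6 H:6
  (− 1 ring H displaced by substituents)
  + CN → C:1 N:1
Element totals:
  C: 7
  H: 5
  N: 1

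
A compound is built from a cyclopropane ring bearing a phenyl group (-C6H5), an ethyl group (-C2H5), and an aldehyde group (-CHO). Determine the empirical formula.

C12H14O

Atom tally by fragment:
  cyclopropane ring core → C:3 H:6
  (− 3 ring H displaced by substituents)
  + C6H5 → C:6 H:5
  + C2H5 → C:2 H:5
  + CHO → C:1 H:1 O:1
Element totals:
  C: 12
  H: 14
  O: 1
Molecular formula: C12H14O.
gcd of subscripts (12, 14, 1) = 1, so the empirical formula equals the molecular formula.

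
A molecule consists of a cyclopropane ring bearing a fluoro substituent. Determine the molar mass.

Atom tally by fragment:
  cyclopropane ring core → C:3 H:6
  (− 1 ring H displaced by substituents)
  + F → F:1
Element totals:
  C: 3
  H: 5
  F: 1
Molecular formula: C3H5F.
  M = 3(12.011) + 5(1.008) + 18.998
    = 36.033 + 5.040 + 18.998 = 60.071

60.07 g/mol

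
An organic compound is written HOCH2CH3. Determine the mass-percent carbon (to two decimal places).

52.14%

Element totals:
  C: 2
  H: 6
  O: 1
Molecular formula: C2H6O.
Molar mass = 46.069 g/mol.
Mass from C: 2 × 12.011 = 24.022 g/mol.
%C = 24.022 / 46.069 × 100 = 52.14%.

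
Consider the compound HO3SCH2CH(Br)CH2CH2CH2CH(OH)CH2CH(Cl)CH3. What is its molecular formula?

C9H18BrClO4S

Atom tally by fragment:
  HO3SCH2 → C:1 H:3 S:1 O:3
  CH(Br) → C:1 H:1 Br:1
  CH2 → C:1 H:2
  CH2 → C:1 H:2
  CH2 → C:1 H:2
  CH(OH) → C:1 H:2 O:1
  CH2 → C:1 H:2
  CH(Cl) → C:1 H:1 Cl:1
  CH3 → C:1 H:3
Element totals:
  C: 9
  H: 18
  Br: 1
  Cl: 1
  O: 4
  S: 1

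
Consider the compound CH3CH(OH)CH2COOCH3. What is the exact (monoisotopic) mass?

Atom tally by fragment:
  CH3 → C:1 H:3
  CH(OH) → C:1 H:2 O:1
  CH2COOCH3 → C:3 H:5 O:2
Element totals:
  C: 5
  H: 10
  O: 3
Molecular formula: C5H10O3.
  M = 5(12.0) + 10(1.007825) + 3(15.994915)
    = 60.000000 + 10.078250 + 47.984745 = 118.062995

118.0630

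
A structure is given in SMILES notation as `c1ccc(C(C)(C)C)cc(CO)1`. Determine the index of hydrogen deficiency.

Atom tally by fragment:
  benzene ring core → C:6 H:6
  (− 2 ring H displaced by substituents)
  + C(CH3)3 → C:4 H:9
  + CH2OH → C:1 H:3 O:1
Element totals:
  C: 11
  H: 16
  O: 1
Molecular formula: C11H16O.
DoU = (2C + 2 + N − H − X) / 2 = (2·11 + 2 + 0 − 16 − 0) / 2 = 4.

4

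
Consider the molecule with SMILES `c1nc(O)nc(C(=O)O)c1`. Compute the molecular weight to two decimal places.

140.10 g/mol

Atom tally by fragment:
  pyrimidine ring core → C:4 H:4 N:2
  (− 2 ring H displaced by substituents)
  + OH → O:1 H:1
  + COOH → C:1 H:1 O:2
Element totals:
  C: 5
  H: 4
  N: 2
  O: 3
Molecular formula: C5H4N2O3.
  M = 5(12.011) + 4(1.008) + 2(14.007) + 3(15.999)
    = 60.055 + 4.032 + 28.014 + 47.997 = 140.098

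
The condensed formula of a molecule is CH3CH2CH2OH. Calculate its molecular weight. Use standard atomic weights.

60.10 g/mol

Element totals:
  C: 3
  H: 8
  O: 1
Molecular formula: C3H8O.
  M = 3(12.011) + 8(1.008) + 15.999
    = 36.033 + 8.064 + 15.999 = 60.096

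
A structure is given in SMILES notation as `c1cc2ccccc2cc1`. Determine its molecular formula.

C10H8

Atom tally by fragment:
  naphthalene ring system core → C:10 H:8
Element totals:
  C: 10
  H: 8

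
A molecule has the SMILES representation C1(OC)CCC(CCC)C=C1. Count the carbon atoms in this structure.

Atom tally by fragment:
  cyclohexene ring core → C:6 H:10
  (− 2 ring H displaced by substituents)
  + OCH3 → C:1 H:3 O:1
  + CH2CH2CH3 → C:3 H:7
Element totals:
  C: 10
  H: 18
  O: 1

10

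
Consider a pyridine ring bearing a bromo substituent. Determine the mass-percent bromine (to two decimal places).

Atom tally by fragment:
  pyridine ring core → C:5 H:5 N:1
  (− 1 ring H displaced by substituents)
  + Br → Br:1
Element totals:
  C: 5
  H: 4
  Br: 1
  N: 1
Molecular formula: C5H4BrN.
Molar mass = 157.998 g/mol.
Mass from Br: 1 × 79.904 = 79.904 g/mol.
%Br = 79.904 / 157.998 × 100 = 50.57%.

50.57%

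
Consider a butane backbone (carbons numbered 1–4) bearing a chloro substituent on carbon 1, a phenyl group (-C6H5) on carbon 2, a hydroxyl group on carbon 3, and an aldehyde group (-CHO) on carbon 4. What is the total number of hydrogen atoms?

13

Atom tally by fragment:
  ClCH2 → C:1 H:2 Cl:1
  CH(C6H5) → C:7 H:6
  CH(OH) → C:1 H:2 O:1
  CH2CHO → C:2 H:3 O:1
Element totals:
  C: 11
  H: 13
  Cl: 1
  O: 2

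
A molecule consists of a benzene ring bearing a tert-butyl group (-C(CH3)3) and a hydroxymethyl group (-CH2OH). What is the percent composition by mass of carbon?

Atom tally by fragment:
  benzene ring core → C:6 H:6
  (− 2 ring H displaced by substituents)
  + C(CH3)3 → C:4 H:9
  + CH2OH → C:1 H:3 O:1
Element totals:
  C: 11
  H: 16
  O: 1
Molecular formula: C11H16O.
Molar mass = 164.248 g/mol.
Mass from C: 11 × 12.011 = 132.121 g/mol.
%C = 132.121 / 164.248 × 100 = 80.44%.

80.44%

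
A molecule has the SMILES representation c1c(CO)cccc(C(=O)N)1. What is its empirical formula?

Atom tally by fragment:
  benzene ring core → C:6 H:6
  (− 2 ring H displaced by substituents)
  + CH2OH → C:1 H:3 O:1
  + CONH2 → C:1 H:2 O:1 N:1
Element totals:
  C: 8
  H: 9
  N: 1
  O: 2
Molecular formula: C8H9NO2.
gcd of subscripts (8, 9, 1, 2) = 1, so the empirical formula equals the molecular formula.

C8H9NO2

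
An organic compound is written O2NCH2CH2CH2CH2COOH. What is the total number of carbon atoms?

Element totals:
  C: 5
  H: 9
  N: 1
  O: 4

5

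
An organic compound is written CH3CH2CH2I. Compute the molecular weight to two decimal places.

Atom tally by fragment:
  CH3 → C:1 H:3
  CH2 → C:1 H:2
  CH2I → C:1 H:2 I:1
Element totals:
  C: 3
  H: 7
  I: 1
Molecular formula: C3H7I.
  M = 3(12.011) + 7(1.008) + 126.904
    = 36.033 + 7.056 + 126.904 = 169.993

169.99 g/mol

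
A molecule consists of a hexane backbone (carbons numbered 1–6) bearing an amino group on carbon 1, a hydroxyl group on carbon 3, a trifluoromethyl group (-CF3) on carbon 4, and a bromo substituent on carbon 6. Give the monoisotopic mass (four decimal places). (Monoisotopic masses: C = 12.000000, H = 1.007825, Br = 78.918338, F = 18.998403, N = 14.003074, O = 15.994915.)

263.0133

Atom tally by fragment:
  H2NCH2 → C:1 H:4 N:1
  CH2 → C:1 H:2
  CH(OH) → C:1 H:2 O:1
  CH(CF3) → C:2 H:1 F:3
  CH2 → C:1 H:2
  CH2Br → C:1 H:2 Br:1
Element totals:
  C: 7
  H: 13
  Br: 1
  F: 3
  N: 1
  O: 1
Molecular formula: C7H13BrF3NO.
  M = 7(12.0) + 13(1.007825) + 78.918338 + 3(18.998403) + 14.003074 + 15.994915
    = 84.000000 + 13.101725 + 78.918338 + 56.995209 + 14.003074 + 15.994915 = 263.013261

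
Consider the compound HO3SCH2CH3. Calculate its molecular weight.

110.13 g/mol

Atom tally by fragment:
  HO3SCH2 → C:1 H:3 S:1 O:3
  CH3 → C:1 H:3
Element totals:
  C: 2
  H: 6
  O: 3
  S: 1
Molecular formula: C2H6O3S.
  M = 2(12.011) + 6(1.008) + 3(15.999) + 32.06
    = 24.022 + 6.048 + 47.997 + 32.060 = 110.127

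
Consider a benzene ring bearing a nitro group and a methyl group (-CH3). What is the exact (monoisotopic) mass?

137.0477

Atom tally by fragment:
  benzene ring core → C:6 H:6
  (− 2 ring H displaced by substituents)
  + NO2 → N:1 O:2
  + CH3 → C:1 H:3
Element totals:
  C: 7
  H: 7
  N: 1
  O: 2
Molecular formula: C7H7NO2.
  M = 7(12.0) + 7(1.007825) + 14.003074 + 2(15.994915)
    = 84.000000 + 7.054775 + 14.003074 + 31.989830 = 137.047679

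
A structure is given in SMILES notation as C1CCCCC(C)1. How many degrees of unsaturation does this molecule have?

1

Atom tally by fragment:
  cyclohexane ring core → C:6 H:12
  (− 1 ring H displaced by substituents)
  + CH3 → C:1 H:3
Element totals:
  C: 7
  H: 14
Molecular formula: C7H14.
DoU = (2C + 2 + N − H − X) / 2 = (2·7 + 2 + 0 − 14 − 0) / 2 = 1.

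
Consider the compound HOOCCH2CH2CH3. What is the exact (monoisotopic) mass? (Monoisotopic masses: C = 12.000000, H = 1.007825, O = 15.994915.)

Atom tally by fragment:
  HOOCCH2 → C:2 H:3 O:2
  CH2 → C:1 H:2
  CH3 → C:1 H:3
Element totals:
  C: 4
  H: 8
  O: 2
Molecular formula: C4H8O2.
  M = 4(12.0) + 8(1.007825) + 2(15.994915)
    = 48.000000 + 8.062600 + 31.989830 = 88.052430

88.0524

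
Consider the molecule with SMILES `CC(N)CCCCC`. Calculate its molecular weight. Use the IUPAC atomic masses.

Atom tally by fragment:
  CH3 → C:1 H:3
  CH(NH2) → C:1 H:3 N:1
  CH2 → C:1 H:2
  CH2 → C:1 H:2
  CH2 → C:1 H:2
  CH2 → C:1 H:2
  CH3 → C:1 H:3
Element totals:
  C: 7
  H: 17
  N: 1
Molecular formula: C7H17N.
  M = 7(12.011) + 17(1.008) + 14.007
    = 84.077 + 17.136 + 14.007 = 115.220

115.22 g/mol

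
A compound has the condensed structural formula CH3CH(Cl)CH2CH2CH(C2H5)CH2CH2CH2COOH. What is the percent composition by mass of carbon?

Atom tally by fragment:
  CH3 → C:1 H:3
  CH(Cl) → C:1 H:1 Cl:1
  CH2 → C:1 H:2
  CH2 → C:1 H:2
  CH(C2H5) → C:3 H:6
  CH2 → C:1 H:2
  CH2 → C:1 H:2
  CH2COOH → C:2 H:3 O:2
Element totals:
  C: 11
  H: 21
  Cl: 1
  O: 2
Molecular formula: C11H21ClO2.
Molar mass = 220.737 g/mol.
Mass from C: 11 × 12.011 = 132.121 g/mol.
%C = 132.121 / 220.737 × 100 = 59.85%.

59.85%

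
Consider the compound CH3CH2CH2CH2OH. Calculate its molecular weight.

74.12 g/mol

Element totals:
  C: 4
  H: 10
  O: 1
Molecular formula: C4H10O.
  M = 4(12.011) + 10(1.008) + 15.999
    = 48.044 + 10.080 + 15.999 = 74.123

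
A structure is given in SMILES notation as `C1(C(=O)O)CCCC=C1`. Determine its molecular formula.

Atom tally by fragment:
  cyclohexene ring core → C:6 H:10
  (− 1 ring H displaced by substituents)
  + COOH → C:1 H:1 O:2
Element totals:
  C: 7
  H: 10
  O: 2

C7H10O2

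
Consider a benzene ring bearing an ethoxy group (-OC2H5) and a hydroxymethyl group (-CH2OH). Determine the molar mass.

Atom tally by fragment:
  benzene ring core → C:6 H:6
  (− 2 ring H displaced by substituents)
  + OC2H5 → C:2 H:5 O:1
  + CH2OH → C:1 H:3 O:1
Element totals:
  C: 9
  H: 12
  O: 2
Molecular formula: C9H12O2.
  M = 9(12.011) + 12(1.008) + 2(15.999)
    = 108.099 + 12.096 + 31.998 = 152.193

152.19 g/mol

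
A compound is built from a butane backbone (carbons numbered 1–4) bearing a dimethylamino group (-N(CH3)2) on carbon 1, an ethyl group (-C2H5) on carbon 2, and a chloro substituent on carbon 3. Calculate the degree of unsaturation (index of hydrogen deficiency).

0

Atom tally by fragment:
  (CH3)2NCH2 → C:3 H:8 N:1
  CH(C2H5) → C:3 H:6
  CH(Cl) → C:1 H:1 Cl:1
  CH3 → C:1 H:3
Element totals:
  C: 8
  H: 18
  Cl: 1
  N: 1
Molecular formula: C8H18ClN.
DoU = (2C + 2 + N − H − X) / 2 = (2·8 + 2 + 1 − 18 − 1) / 2 = 0.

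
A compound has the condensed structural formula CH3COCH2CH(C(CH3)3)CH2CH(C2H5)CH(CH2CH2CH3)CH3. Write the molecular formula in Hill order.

Element totals:
  C: 17
  H: 34
  O: 1

C17H34O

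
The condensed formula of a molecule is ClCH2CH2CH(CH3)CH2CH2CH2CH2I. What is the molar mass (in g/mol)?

274.57 g/mol

Atom tally by fragment:
  ClCH2 → C:1 H:2 Cl:1
  CH2 → C:1 H:2
  CH(CH3) → C:2 H:4
  CH2 → C:1 H:2
  CH2 → C:1 H:2
  CH2 → C:1 H:2
  CH2I → C:1 H:2 I:1
Element totals:
  C: 8
  H: 16
  Cl: 1
  I: 1
Molecular formula: C8H16ClI.
  M = 8(12.011) + 16(1.008) + 35.45 + 126.904
    = 96.088 + 16.128 + 35.450 + 126.904 = 274.570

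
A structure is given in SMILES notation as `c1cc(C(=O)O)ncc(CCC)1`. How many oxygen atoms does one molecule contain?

Atom tally by fragment:
  pyridine ring core → C:5 H:5 N:1
  (− 2 ring H displaced by substituents)
  + COOH → C:1 H:1 O:2
  + CH2CH2CH3 → C:3 H:7
Element totals:
  C: 9
  H: 11
  N: 1
  O: 2

2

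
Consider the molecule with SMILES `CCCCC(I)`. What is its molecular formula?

Atom tally by fragment:
  CH3 → C:1 H:3
  CH2 → C:1 H:2
  CH2 → C:1 H:2
  CH2 → C:1 H:2
  CH2I → C:1 H:2 I:1
Element totals:
  C: 5
  H: 11
  I: 1

C5H11I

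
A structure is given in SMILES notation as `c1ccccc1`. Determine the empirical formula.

Atom tally by fragment:
  benzene ring core → C:6 H:6
Element totals:
  C: 6
  H: 6
Molecular formula: C6H6.
gcd of subscripts = 6; dividing each by 6:
  C: 6/6 = 1
  H: 6/6 = 1

CH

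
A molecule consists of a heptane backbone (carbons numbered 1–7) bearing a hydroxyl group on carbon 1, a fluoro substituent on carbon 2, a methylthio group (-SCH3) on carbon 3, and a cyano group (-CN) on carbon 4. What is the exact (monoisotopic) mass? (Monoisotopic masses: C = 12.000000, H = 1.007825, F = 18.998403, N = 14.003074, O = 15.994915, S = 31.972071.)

Atom tally by fragment:
  HOCH2 → C:1 H:3 O:1
  CH(F) → C:1 H:1 F:1
  CH(SCH3) → C:2 H:4 S:1
  CH(CN) → C:2 H:1 N:1
  CH2 → C:1 H:2
  CH2 → C:1 H:2
  CH3 → C:1 H:3
Element totals:
  C: 9
  H: 16
  F: 1
  N: 1
  O: 1
  S: 1
Molecular formula: C9H16FNOS.
  M = 9(12.0) + 16(1.007825) + 18.998403 + 14.003074 + 15.994915 + 31.972071
    = 108.000000 + 16.125200 + 18.998403 + 14.003074 + 15.994915 + 31.972071 = 205.093663

205.0937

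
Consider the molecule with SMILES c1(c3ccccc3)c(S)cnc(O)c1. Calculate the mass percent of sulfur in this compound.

Atom tally by fragment:
  pyridine ring core → C:5 H:5 N:1
  (− 3 ring H displaced by substituents)
  + C6H5 → C:6 H:5
  + SH → S:1 H:1
  + OH → O:1 H:1
Element totals:
  C: 11
  H: 9
  N: 1
  O: 1
  S: 1
Molecular formula: C11H9NOS.
Molar mass = 203.259 g/mol.
Mass from S: 1 × 32.06 = 32.060 g/mol.
%S = 32.060 / 203.259 × 100 = 15.77%.

15.77%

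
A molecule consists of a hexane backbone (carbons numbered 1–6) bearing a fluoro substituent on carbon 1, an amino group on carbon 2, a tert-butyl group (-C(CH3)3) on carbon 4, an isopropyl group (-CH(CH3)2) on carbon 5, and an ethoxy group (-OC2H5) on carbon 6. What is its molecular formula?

Atom tally by fragment:
  FCH2 → C:1 H:2 F:1
  CH(NH2) → C:1 H:3 N:1
  CH2 → C:1 H:2
  CH(C(CH3)3) → C:5 H:10
  CH(CH(CH3)2) → C:4 H:8
  CH2OC2H5 → C:3 H:7 O:1
Element totals:
  C: 15
  H: 32
  F: 1
  N: 1
  O: 1

C15H32FNO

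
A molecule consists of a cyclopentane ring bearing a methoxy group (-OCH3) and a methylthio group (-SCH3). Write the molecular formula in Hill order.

C7H14OS

Atom tally by fragment:
  cyclopentane ring core → C:5 H:10
  (− 2 ring H displaced by substituents)
  + OCH3 → C:1 H:3 O:1
  + SCH3 → C:1 H:3 S:1
Element totals:
  C: 7
  H: 14
  O: 1
  S: 1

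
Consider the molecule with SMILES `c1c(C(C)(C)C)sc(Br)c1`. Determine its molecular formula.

Atom tally by fragment:
  thiophene ring core → C:4 H:4 S:1
  (− 2 ring H displaced by substituents)
  + C(CH3)3 → C:4 H:9
  + Br → Br:1
Element totals:
  C: 8
  H: 11
  Br: 1
  S: 1

C8H11BrS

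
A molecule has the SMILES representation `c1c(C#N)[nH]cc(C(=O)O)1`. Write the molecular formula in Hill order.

C6H4N2O2

Atom tally by fragment:
  pyrrole ring core → C:4 H:5 N:1
  (− 2 ring H displaced by substituents)
  + CN → C:1 N:1
  + COOH → C:1 H:1 O:2
Element totals:
  C: 6
  H: 4
  N: 2
  O: 2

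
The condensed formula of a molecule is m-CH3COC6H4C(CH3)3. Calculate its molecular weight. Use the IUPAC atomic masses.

Atom tally by fragment:
  benzene ring core → C:6 H:6
  (− 2 ring H displaced by substituents)
  + COCH3 → C:2 H:3 O:1
  + C(CH3)3 → C:4 H:9
Element totals:
  C: 12
  H: 16
  O: 1
Molecular formula: C12H16O.
  M = 12(12.011) + 16(1.008) + 15.999
    = 144.132 + 16.128 + 15.999 = 176.259

176.26 g/mol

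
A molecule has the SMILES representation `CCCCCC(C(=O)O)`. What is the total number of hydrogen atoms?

Atom tally by fragment:
  CH3 → C:1 H:3
  CH2 → C:1 H:2
  CH2 → C:1 H:2
  CH2 → C:1 H:2
  CH2 → C:1 H:2
  CH2COOH → C:2 H:3 O:2
Element totals:
  C: 7
  H: 14
  O: 2

14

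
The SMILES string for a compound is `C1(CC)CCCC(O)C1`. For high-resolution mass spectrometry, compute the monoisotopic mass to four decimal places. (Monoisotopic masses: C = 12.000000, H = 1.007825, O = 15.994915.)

Atom tally by fragment:
  cyclohexane ring core → C:6 H:12
  (− 2 ring H displaced by substituents)
  + C2H5 → C:2 H:5
  + OH → O:1 H:1
Element totals:
  C: 8
  H: 16
  O: 1
Molecular formula: C8H16O.
  M = 8(12.0) + 16(1.007825) + 15.994915
    = 96.000000 + 16.125200 + 15.994915 = 128.120115

128.1201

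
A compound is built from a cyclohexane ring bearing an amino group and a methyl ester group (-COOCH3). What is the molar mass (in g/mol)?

157.21 g/mol

Atom tally by fragment:
  cyclohexane ring core → C:6 H:12
  (− 2 ring H displaced by substituents)
  + NH2 → N:1 H:2
  + COOCH3 → C:2 H:3 O:2
Element totals:
  C: 8
  H: 15
  N: 1
  O: 2
Molecular formula: C8H15NO2.
  M = 8(12.011) + 15(1.008) + 14.007 + 2(15.999)
    = 96.088 + 15.120 + 14.007 + 31.998 = 157.213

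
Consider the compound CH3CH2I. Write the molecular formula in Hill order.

C2H5I

Element totals:
  C: 2
  H: 5
  I: 1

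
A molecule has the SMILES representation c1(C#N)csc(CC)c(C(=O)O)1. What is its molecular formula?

C8H7NO2S

Atom tally by fragment:
  thiophene ring core → C:4 H:4 S:1
  (− 3 ring H displaced by substituents)
  + CN → C:1 N:1
  + C2H5 → C:2 H:5
  + COOH → C:1 H:1 O:2
Element totals:
  C: 8
  H: 7
  N: 1
  O: 2
  S: 1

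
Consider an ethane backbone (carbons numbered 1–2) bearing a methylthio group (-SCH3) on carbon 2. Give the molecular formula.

Atom tally by fragment:
  CH3 → C:1 H:3
  CH2SCH3 → C:2 H:5 S:1
Element totals:
  C: 3
  H: 8
  S: 1

C3H8S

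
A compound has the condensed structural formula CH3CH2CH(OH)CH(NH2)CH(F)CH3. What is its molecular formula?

Element totals:
  C: 6
  H: 14
  F: 1
  N: 1
  O: 1

C6H14FNO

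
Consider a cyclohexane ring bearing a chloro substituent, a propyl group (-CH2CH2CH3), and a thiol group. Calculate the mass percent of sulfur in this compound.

Atom tally by fragment:
  cyclohexane ring core → C:6 H:12
  (− 3 ring H displaced by substituents)
  + Cl → Cl:1
  + CH2CH2CH3 → C:3 H:7
  + SH → S:1 H:1
Element totals:
  C: 9
  H: 17
  Cl: 1
  S: 1
Molecular formula: C9H17ClS.
Molar mass = 192.745 g/mol.
Mass from S: 1 × 32.06 = 32.060 g/mol.
%S = 32.060 / 192.745 × 100 = 16.63%.

16.63%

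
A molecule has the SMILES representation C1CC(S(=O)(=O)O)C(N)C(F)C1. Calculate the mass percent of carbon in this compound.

36.54%

Atom tally by fragment:
  cyclohexane ring core → C:6 H:12
  (− 3 ring H displaced by substituents)
  + SO3H → S:1 O:3 H:1
  + NH2 → N:1 H:2
  + F → F:1
Element totals:
  C: 6
  H: 12
  F: 1
  N: 1
  O: 3
  S: 1
Molecular formula: C6H12FNO3S.
Molar mass = 197.224 g/mol.
Mass from C: 6 × 12.011 = 72.066 g/mol.
%C = 72.066 / 197.224 × 100 = 36.54%.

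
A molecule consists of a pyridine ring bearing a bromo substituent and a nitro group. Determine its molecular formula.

Atom tally by fragment:
  pyridine ring core → C:5 H:5 N:1
  (− 2 ring H displaced by substituents)
  + Br → Br:1
  + NO2 → N:1 O:2
Element totals:
  C: 5
  H: 3
  Br: 1
  N: 2
  O: 2

C5H3BrN2O2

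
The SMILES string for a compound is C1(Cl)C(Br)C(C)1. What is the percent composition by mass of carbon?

28.35%

Atom tally by fragment:
  cyclopropane ring core → C:3 H:6
  (− 3 ring H displaced by substituents)
  + Cl → Cl:1
  + Br → Br:1
  + CH3 → C:1 H:3
Element totals:
  C: 4
  H: 6
  Br: 1
  Cl: 1
Molecular formula: C4H6BrCl.
Molar mass = 169.446 g/mol.
Mass from C: 4 × 12.011 = 48.044 g/mol.
%C = 48.044 / 169.446 × 100 = 28.35%.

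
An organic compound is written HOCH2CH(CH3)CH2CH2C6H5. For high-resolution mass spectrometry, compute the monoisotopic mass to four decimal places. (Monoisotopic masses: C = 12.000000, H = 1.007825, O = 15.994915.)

Atom tally by fragment:
  HOCH2 → C:1 H:3 O:1
  CH(CH3) → C:2 H:4
  CH2 → C:1 H:2
  CH2C6H5 → C:7 H:7
Element totals:
  C: 11
  H: 16
  O: 1
Molecular formula: C11H16O.
  M = 11(12.0) + 16(1.007825) + 15.994915
    = 132.000000 + 16.125200 + 15.994915 = 164.120115

164.1201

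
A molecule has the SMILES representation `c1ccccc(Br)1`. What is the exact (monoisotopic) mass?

155.9575

Atom tally by fragment:
  benzene ring core → C:6 H:6
  (− 1 ring H displaced by substituents)
  + Br → Br:1
Element totals:
  C: 6
  H: 5
  Br: 1
Molecular formula: C6H5Br.
  M = 6(12.0) + 5(1.007825) + 78.918338
    = 72.000000 + 5.039125 + 78.918338 = 155.957463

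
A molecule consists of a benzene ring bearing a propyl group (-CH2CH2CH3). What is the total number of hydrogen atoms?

12

Atom tally by fragment:
  benzene ring core → C:6 H:6
  (− 1 ring H displaced by substituents)
  + CH2CH2CH3 → C:3 H:7
Element totals:
  C: 9
  H: 12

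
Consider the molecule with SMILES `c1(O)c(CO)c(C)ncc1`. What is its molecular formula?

C7H9NO2

Atom tally by fragment:
  pyridine ring core → C:5 H:5 N:1
  (− 3 ring H displaced by substituents)
  + OH → O:1 H:1
  + CH2OH → C:1 H:3 O:1
  + CH3 → C:1 H:3
Element totals:
  C: 7
  H: 9
  N: 1
  O: 2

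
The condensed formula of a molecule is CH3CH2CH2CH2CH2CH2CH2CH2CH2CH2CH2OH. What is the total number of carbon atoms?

Atom tally by fragment:
  CH3 → C:1 H:3
  CH2 → C:1 H:2
  CH2 → C:1 H:2
  CH2 → C:1 H:2
  CH2 → C:1 H:2
  CH2 → C:1 H:2
  CH2 → C:1 H:2
  CH2 → C:1 H:2
  CH2 → C:1 H:2
  CH2CH2OH → C:2 H:5 O:1
Element totals:
  C: 11
  H: 24
  O: 1

11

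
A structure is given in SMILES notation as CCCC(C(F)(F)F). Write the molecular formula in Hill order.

Atom tally by fragment:
  CH3 → C:1 H:3
  CH2 → C:1 H:2
  CH2 → C:1 H:2
  CH2CF3 → C:2 H:2 F:3
Element totals:
  C: 5
  H: 9
  F: 3

C5H9F3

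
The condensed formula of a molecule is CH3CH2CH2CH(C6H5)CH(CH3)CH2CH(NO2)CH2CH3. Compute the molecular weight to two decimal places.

Atom tally by fragment:
  CH3 → C:1 H:3
  CH2 → C:1 H:2
  CH2 → C:1 H:2
  CH(C6H5) → C:7 H:6
  CH(CH3) → C:2 H:4
  CH2 → C:1 H:2
  CH(NO2) → C:1 H:1 N:1 O:2
  CH2 → C:1 H:2
  CH3 → C:1 H:3
Element totals:
  C: 16
  H: 25
  N: 1
  O: 2
Molecular formula: C16H25NO2.
  M = 16(12.011) + 25(1.008) + 14.007 + 2(15.999)
    = 192.176 + 25.200 + 14.007 + 31.998 = 263.381

263.38 g/mol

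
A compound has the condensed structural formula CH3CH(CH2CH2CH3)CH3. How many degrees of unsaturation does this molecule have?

Element totals:
  C: 6
  H: 14
Molecular formula: C6H14.
DoU = (2C + 2 + N − H − X) / 2 = (2·6 + 2 + 0 − 14 − 0) / 2 = 0.

0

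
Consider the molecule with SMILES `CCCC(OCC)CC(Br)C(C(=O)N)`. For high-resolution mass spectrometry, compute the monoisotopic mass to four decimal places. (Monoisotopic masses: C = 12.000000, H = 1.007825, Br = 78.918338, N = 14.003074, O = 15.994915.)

Atom tally by fragment:
  CH3 → C:1 H:3
  CH2 → C:1 H:2
  CH2 → C:1 H:2
  CH(OC2H5) → C:3 H:6 O:1
  CH2 → C:1 H:2
  CH(Br) → C:1 H:1 Br:1
  CH2CONH2 → C:2 H:4 O:1 N:1
Element totals:
  C: 10
  H: 20
  Br: 1
  N: 1
  O: 2
Molecular formula: C10H20BrNO2.
  M = 10(12.0) + 20(1.007825) + 78.918338 + 14.003074 + 2(15.994915)
    = 120.000000 + 20.156500 + 78.918338 + 14.003074 + 31.989830 = 265.067742

265.0677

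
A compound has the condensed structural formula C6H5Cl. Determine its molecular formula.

Atom tally by fragment:
  benzene ring core → C:6 H:6
  (− 1 ring H displaced by substituents)
  + Cl → Cl:1
Element totals:
  C: 6
  H: 5
  Cl: 1

C6H5Cl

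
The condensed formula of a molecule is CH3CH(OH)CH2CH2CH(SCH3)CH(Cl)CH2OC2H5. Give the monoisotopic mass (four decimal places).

240.0951

Atom tally by fragment:
  CH3 → C:1 H:3
  CH(OH) → C:1 H:2 O:1
  CH2 → C:1 H:2
  CH2 → C:1 H:2
  CH(SCH3) → C:2 H:4 S:1
  CH(Cl) → C:1 H:1 Cl:1
  CH2OC2H5 → C:3 H:7 O:1
Element totals:
  C: 10
  H: 21
  Cl: 1
  O: 2
  S: 1
Molecular formula: C10H21ClO2S.
  M = 10(12.0) + 21(1.007825) + 34.968853 + 2(15.994915) + 31.972071
    = 120.000000 + 21.164325 + 34.968853 + 31.989830 + 31.972071 = 240.095079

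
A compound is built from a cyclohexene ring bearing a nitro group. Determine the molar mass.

Atom tally by fragment:
  cyclohexene ring core → C:6 H:10
  (− 1 ring H displaced by substituents)
  + NO2 → N:1 O:2
Element totals:
  C: 6
  H: 9
  N: 1
  O: 2
Molecular formula: C6H9NO2.
  M = 6(12.011) + 9(1.008) + 14.007 + 2(15.999)
    = 72.066 + 9.072 + 14.007 + 31.998 = 127.143

127.14 g/mol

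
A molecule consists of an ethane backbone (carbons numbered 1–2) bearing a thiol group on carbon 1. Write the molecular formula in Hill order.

Atom tally by fragment:
  HSCH2 → C:1 H:3 S:1
  CH3 → C:1 H:3
Element totals:
  C: 2
  H: 6
  S: 1

C2H6S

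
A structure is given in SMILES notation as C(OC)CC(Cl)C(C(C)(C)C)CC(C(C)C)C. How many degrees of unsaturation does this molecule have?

Atom tally by fragment:
  CH3OCH2 → C:2 H:5 O:1
  CH2 → C:1 H:2
  CH(Cl) → C:1 H:1 Cl:1
  CH(C(CH3)3) → C:5 H:10
  CH2 → C:1 H:2
  CH(CH(CH3)2) → C:4 H:8
  CH3 → C:1 H:3
Element totals:
  C: 15
  H: 31
  Cl: 1
  O: 1
Molecular formula: C15H31ClO.
DoU = (2C + 2 + N − H − X) / 2 = (2·15 + 2 + 0 − 31 − 1) / 2 = 0.

0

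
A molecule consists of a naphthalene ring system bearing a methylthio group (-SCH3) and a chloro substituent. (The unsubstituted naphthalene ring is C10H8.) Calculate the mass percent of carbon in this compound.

63.31%

Atom tally by fragment:
  naphthalene ring system core → C:10 H:8
  (− 2 ring H displaced by substituents)
  + SCH3 → C:1 H:3 S:1
  + Cl → Cl:1
Element totals:
  C: 11
  H: 9
  Cl: 1
  S: 1
Molecular formula: C11H9ClS.
Molar mass = 208.703 g/mol.
Mass from C: 11 × 12.011 = 132.121 g/mol.
%C = 132.121 / 208.703 × 100 = 63.31%.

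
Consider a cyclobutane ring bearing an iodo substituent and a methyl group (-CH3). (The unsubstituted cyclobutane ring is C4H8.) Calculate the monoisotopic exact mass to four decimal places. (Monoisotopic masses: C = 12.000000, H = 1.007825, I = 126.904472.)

195.9749

Atom tally by fragment:
  cyclobutane ring core → C:4 H:8
  (− 2 ring H displaced by substituents)
  + I → I:1
  + CH3 → C:1 H:3
Element totals:
  C: 5
  H: 9
  I: 1
Molecular formula: C5H9I.
  M = 5(12.0) + 9(1.007825) + 126.904472
    = 60.000000 + 9.070425 + 126.904472 = 195.974897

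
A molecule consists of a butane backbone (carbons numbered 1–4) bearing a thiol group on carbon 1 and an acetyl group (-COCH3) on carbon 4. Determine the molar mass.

132.22 g/mol

Atom tally by fragment:
  HSCH2 → C:1 H:3 S:1
  CH2 → C:1 H:2
  CH2 → C:1 H:2
  CH2COCH3 → C:3 H:5 O:1
Element totals:
  C: 6
  H: 12
  O: 1
  S: 1
Molecular formula: C6H12OS.
  M = 6(12.011) + 12(1.008) + 15.999 + 32.06
    = 72.066 + 12.096 + 15.999 + 32.060 = 132.221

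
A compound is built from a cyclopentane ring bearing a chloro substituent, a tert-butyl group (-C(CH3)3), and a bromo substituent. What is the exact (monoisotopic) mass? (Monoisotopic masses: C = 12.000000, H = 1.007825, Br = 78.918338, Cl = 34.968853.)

238.0124

Atom tally by fragment:
  cyclopentane ring core → C:5 H:10
  (− 3 ring H displaced by substituents)
  + Cl → Cl:1
  + C(CH3)3 → C:4 H:9
  + Br → Br:1
Element totals:
  C: 9
  H: 16
  Br: 1
  Cl: 1
Molecular formula: C9H16BrCl.
  M = 9(12.0) + 16(1.007825) + 78.918338 + 34.968853
    = 108.000000 + 16.125200 + 78.918338 + 34.968853 = 238.012391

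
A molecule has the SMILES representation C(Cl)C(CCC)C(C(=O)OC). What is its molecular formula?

Atom tally by fragment:
  ClCH2 → C:1 H:2 Cl:1
  CH(CH2CH2CH3) → C:4 H:8
  CH2COOCH3 → C:3 H:5 O:2
Element totals:
  C: 8
  H: 15
  Cl: 1
  O: 2

C8H15ClO2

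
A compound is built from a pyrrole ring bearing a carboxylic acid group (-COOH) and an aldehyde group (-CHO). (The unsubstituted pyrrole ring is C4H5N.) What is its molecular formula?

C6H5NO3

Atom tally by fragment:
  pyrrole ring core → C:4 H:5 N:1
  (− 2 ring H displaced by substituents)
  + COOH → C:1 H:1 O:2
  + CHO → C:1 H:1 O:1
Element totals:
  C: 6
  H: 5
  N: 1
  O: 3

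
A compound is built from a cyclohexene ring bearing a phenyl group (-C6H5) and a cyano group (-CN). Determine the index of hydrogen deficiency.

8

Atom tally by fragment:
  cyclohexene ring core → C:6 H:10
  (− 2 ring H displaced by substituents)
  + C6H5 → C:6 H:5
  + CN → C:1 N:1
Element totals:
  C: 13
  H: 13
  N: 1
Molecular formula: C13H13N.
DoU = (2C + 2 + N − H − X) / 2 = (2·13 + 2 + 1 − 13 − 0) / 2 = 8.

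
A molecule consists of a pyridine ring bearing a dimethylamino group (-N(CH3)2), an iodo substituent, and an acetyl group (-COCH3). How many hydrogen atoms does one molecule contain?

11

Atom tally by fragment:
  pyridine ring core → C:5 H:5 N:1
  (− 3 ring H displaced by substituents)
  + N(CH3)2 → N:1 C:2 H:6
  + I → I:1
  + COCH3 → C:2 H:3 O:1
Element totals:
  C: 9
  H: 11
  I: 1
  N: 2
  O: 1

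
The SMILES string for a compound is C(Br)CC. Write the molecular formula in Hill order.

Atom tally by fragment:
  BrCH2 → C:1 H:2 Br:1
  CH2 → C:1 H:2
  CH3 → C:1 H:3
Element totals:
  C: 3
  H: 7
  Br: 1

C3H7Br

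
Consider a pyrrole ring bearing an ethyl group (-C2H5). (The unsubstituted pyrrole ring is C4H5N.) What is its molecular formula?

Atom tally by fragment:
  pyrrole ring core → C:4 H:5 N:1
  (− 1 ring H displaced by substituents)
  + C2H5 → C:2 H:5
Element totals:
  C: 6
  H: 9
  N: 1

C6H9N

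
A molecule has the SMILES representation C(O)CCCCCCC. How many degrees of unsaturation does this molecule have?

Atom tally by fragment:
  HOCH2 → C:1 H:3 O:1
  CH2 → C:1 H:2
  CH2 → C:1 H:2
  CH2 → C:1 H:2
  CH2 → C:1 H:2
  CH2 → C:1 H:2
  CH2 → C:1 H:2
  CH3 → C:1 H:3
Element totals:
  C: 8
  H: 18
  O: 1
Molecular formula: C8H18O.
DoU = (2C + 2 + N − H − X) / 2 = (2·8 + 2 + 0 − 18 − 0) / 2 = 0.

0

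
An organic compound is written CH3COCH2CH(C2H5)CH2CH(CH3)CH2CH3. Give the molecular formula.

C11H22O

Atom tally by fragment:
  CH3COCH2 → C:3 H:5 O:1
  CH(C2H5) → C:3 H:6
  CH2 → C:1 H:2
  CH(CH3) → C:2 H:4
  CH2 → C:1 H:2
  CH3 → C:1 H:3
Element totals:
  C: 11
  H: 22
  O: 1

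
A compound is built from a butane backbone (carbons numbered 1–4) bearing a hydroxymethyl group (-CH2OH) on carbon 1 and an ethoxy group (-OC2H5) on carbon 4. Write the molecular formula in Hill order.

Atom tally by fragment:
  HOCH2CH2 → C:2 H:5 O:1
  CH2 → C:1 H:2
  CH2 → C:1 H:2
  CH2OC2H5 → C:3 H:7 O:1
Element totals:
  C: 7
  H: 16
  O: 2

C7H16O2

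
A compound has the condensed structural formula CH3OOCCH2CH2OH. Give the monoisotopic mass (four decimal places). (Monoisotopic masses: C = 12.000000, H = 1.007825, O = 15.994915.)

Element totals:
  C: 4
  H: 8
  O: 3
Molecular formula: C4H8O3.
  M = 4(12.0) + 8(1.007825) + 3(15.994915)
    = 48.000000 + 8.062600 + 47.984745 = 104.047345

104.0473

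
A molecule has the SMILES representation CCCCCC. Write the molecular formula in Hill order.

C6H14

Atom tally by fragment:
  CH3 → C:1 H:3
  CH2 → C:1 H:2
  CH2 → C:1 H:2
  CH2 → C:1 H:2
  CH2 → C:1 H:2
  CH3 → C:1 H:3
Element totals:
  C: 6
  H: 14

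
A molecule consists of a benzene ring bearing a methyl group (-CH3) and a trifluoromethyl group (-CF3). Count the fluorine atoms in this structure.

Atom tally by fragment:
  benzene ring core → C:6 H:6
  (− 2 ring H displaced by substituents)
  + CH3 → C:1 H:3
  + CF3 → C:1 F:3
Element totals:
  C: 8
  H: 7
  F: 3

3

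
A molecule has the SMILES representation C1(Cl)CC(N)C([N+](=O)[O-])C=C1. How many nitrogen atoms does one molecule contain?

Atom tally by fragment:
  cyclohexene ring core → C:6 H:10
  (− 3 ring H displaced by substituents)
  + Cl → Cl:1
  + NH2 → N:1 H:2
  + NO2 → N:1 O:2
Element totals:
  C: 6
  H: 9
  Cl: 1
  N: 2
  O: 2

2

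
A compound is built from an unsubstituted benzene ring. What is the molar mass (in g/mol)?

78.11 g/mol

Atom tally by fragment:
  benzene ring core → C:6 H:6
Element totals:
  C: 6
  H: 6
Molecular formula: C6H6.
  M = 6(12.011) + 6(1.008)
    = 72.066 + 6.048 = 78.114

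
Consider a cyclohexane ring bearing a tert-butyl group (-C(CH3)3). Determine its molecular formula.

C10H20

Atom tally by fragment:
  cyclohexane ring core → C:6 H:12
  (− 1 ring H displaced by substituents)
  + C(CH3)3 → C:4 H:9
Element totals:
  C: 10
  H: 20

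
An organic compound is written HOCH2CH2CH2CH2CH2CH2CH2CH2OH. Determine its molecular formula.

C8H18O2

Atom tally by fragment:
  HOCH2 → C:1 H:3 O:1
  CH2 → C:1 H:2
  CH2 → C:1 H:2
  CH2 → C:1 H:2
  CH2 → C:1 H:2
  CH2 → C:1 H:2
  CH2CH2OH → C:2 H:5 O:1
Element totals:
  C: 8
  H: 18
  O: 2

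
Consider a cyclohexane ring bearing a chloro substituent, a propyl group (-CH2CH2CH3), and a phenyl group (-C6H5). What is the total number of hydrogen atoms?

21

Atom tally by fragment:
  cyclohexane ring core → C:6 H:12
  (− 3 ring H displaced by substituents)
  + Cl → Cl:1
  + CH2CH2CH3 → C:3 H:7
  + C6H5 → C:6 H:5
Element totals:
  C: 15
  H: 21
  Cl: 1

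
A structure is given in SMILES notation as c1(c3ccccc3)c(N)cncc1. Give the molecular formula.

Atom tally by fragment:
  pyridine ring core → C:5 H:5 N:1
  (− 2 ring H displaced by substituents)
  + C6H5 → C:6 H:5
  + NH2 → N:1 H:2
Element totals:
  C: 11
  H: 10
  N: 2

C11H10N2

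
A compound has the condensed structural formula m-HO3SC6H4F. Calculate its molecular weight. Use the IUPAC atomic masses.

176.16 g/mol

Element totals:
  C: 6
  H: 5
  F: 1
  O: 3
  S: 1
Molecular formula: C6H5FO3S.
  M = 6(12.011) + 5(1.008) + 18.998 + 3(15.999) + 32.06
    = 72.066 + 5.040 + 18.998 + 47.997 + 32.060 = 176.161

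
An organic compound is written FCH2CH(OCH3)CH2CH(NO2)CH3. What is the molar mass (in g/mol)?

165.16 g/mol

Atom tally by fragment:
  FCH2 → C:1 H:2 F:1
  CH(OCH3) → C:2 H:4 O:1
  CH2 → C:1 H:2
  CH(NO2) → C:1 H:1 N:1 O:2
  CH3 → C:1 H:3
Element totals:
  C: 6
  H: 12
  F: 1
  N: 1
  O: 3
Molecular formula: C6H12FNO3.
  M = 6(12.011) + 12(1.008) + 18.998 + 14.007 + 3(15.999)
    = 72.066 + 12.096 + 18.998 + 14.007 + 47.997 = 165.164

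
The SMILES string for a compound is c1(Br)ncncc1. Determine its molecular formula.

Atom tally by fragment:
  pyrimidine ring core → C:4 H:4 N:2
  (− 1 ring H displaced by substituents)
  + Br → Br:1
Element totals:
  C: 4
  H: 3
  Br: 1
  N: 2

C4H3BrN2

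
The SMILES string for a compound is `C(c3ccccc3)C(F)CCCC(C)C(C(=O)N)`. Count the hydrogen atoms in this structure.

22

Atom tally by fragment:
  C6H5CH2 → C:7 H:7
  CH(F) → C:1 H:1 F:1
  CH2 → C:1 H:2
  CH2 → C:1 H:2
  CH2 → C:1 H:2
  CH(CH3) → C:2 H:4
  CH2CONH2 → C:2 H:4 O:1 N:1
Element totals:
  C: 15
  H: 22
  F: 1
  N: 1
  O: 1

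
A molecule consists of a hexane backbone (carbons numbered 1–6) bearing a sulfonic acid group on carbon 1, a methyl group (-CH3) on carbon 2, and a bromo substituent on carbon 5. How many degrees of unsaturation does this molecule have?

0

Atom tally by fragment:
  HO3SCH2 → C:1 H:3 S:1 O:3
  CH(CH3) → C:2 H:4
  CH2 → C:1 H:2
  CH2 → C:1 H:2
  CH(Br) → C:1 H:1 Br:1
  CH3 → C:1 H:3
Element totals:
  C: 7
  H: 15
  Br: 1
  O: 3
  S: 1
Molecular formula: C7H15BrO3S.
DoU = (2C + 2 + N − H − X) / 2 = (2·7 + 2 + 0 − 15 − 1) / 2 = 0.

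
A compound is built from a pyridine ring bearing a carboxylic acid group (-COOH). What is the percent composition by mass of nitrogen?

Atom tally by fragment:
  pyridine ring core → C:5 H:5 N:1
  (− 1 ring H displaced by substituents)
  + COOH → C:1 H:1 O:2
Element totals:
  C: 6
  H: 5
  N: 1
  O: 2
Molecular formula: C6H5NO2.
Molar mass = 123.111 g/mol.
Mass from N: 1 × 14.007 = 14.007 g/mol.
%N = 14.007 / 123.111 × 100 = 11.38%.

11.38%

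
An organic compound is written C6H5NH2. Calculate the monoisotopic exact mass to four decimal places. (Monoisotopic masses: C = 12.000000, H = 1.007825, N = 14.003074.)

93.0578

Element totals:
  C: 6
  H: 7
  N: 1
Molecular formula: C6H7N.
  M = 6(12.0) + 7(1.007825) + 14.003074
    = 72.000000 + 7.054775 + 14.003074 = 93.057849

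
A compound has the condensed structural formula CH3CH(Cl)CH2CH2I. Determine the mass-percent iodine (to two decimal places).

Element totals:
  C: 4
  H: 8
  Cl: 1
  I: 1
Molecular formula: C4H8ClI.
Molar mass = 218.462 g/mol.
Mass from I: 1 × 126.904 = 126.904 g/mol.
%I = 126.904 / 218.462 × 100 = 58.09%.

58.09%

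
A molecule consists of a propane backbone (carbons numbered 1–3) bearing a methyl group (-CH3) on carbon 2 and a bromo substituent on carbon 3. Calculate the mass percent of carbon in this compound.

Atom tally by fragment:
  CH3 → C:1 H:3
  CH(CH3) → C:2 H:4
  CH2Br → C:1 H:2 Br:1
Element totals:
  C: 4
  H: 9
  Br: 1
Molecular formula: C4H9Br.
Molar mass = 137.020 g/mol.
Mass from C: 4 × 12.011 = 48.044 g/mol.
%C = 48.044 / 137.020 × 100 = 35.06%.

35.06%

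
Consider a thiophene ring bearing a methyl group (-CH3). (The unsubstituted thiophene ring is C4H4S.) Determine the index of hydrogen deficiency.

3

Atom tally by fragment:
  thiophene ring core → C:4 H:4 S:1
  (− 1 ring H displaced by substituents)
  + CH3 → C:1 H:3
Element totals:
  C: 5
  H: 6
  S: 1
Molecular formula: C5H6S.
DoU = (2C + 2 + N − H − X) / 2 = (2·5 + 2 + 0 − 6 − 0) / 2 = 3.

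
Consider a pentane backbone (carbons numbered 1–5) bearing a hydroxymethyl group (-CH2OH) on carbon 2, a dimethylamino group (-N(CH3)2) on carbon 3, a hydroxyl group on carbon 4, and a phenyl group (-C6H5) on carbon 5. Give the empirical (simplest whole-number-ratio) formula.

C14H23NO2

Atom tally by fragment:
  CH3 → C:1 H:3
  CH(CH2OH) → C:2 H:4 O:1
  CH(N(CH3)2) → C:3 H:7 N:1
  CH(OH) → C:1 H:2 O:1
  CH2C6H5 → C:7 H:7
Element totals:
  C: 14
  H: 23
  N: 1
  O: 2
Molecular formula: C14H23NO2.
gcd of subscripts (14, 23, 1, 2) = 1, so the empirical formula equals the molecular formula.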